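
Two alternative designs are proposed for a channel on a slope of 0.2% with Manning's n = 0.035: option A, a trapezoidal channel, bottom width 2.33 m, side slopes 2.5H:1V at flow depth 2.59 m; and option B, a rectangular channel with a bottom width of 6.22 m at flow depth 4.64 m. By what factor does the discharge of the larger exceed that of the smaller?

1.53

Channel A: With bottom width b = 2.33 m and side slope z = 2.5: A = (b + zy)y = (2.33 + 2.5×2.59)×2.59 = 22.8 m²; P = b + 2y√(1+z²) = 2.33 + 2×2.59×2.693 = 16.28 m. Hydraulic radius R = A/P = 22.8/16.28 = 1.401 m. Q_A = (1/0.035)·22.8·1.401^(2/3)·√0.002 = 36.48 m³/s.
Channel B: Flow area A = b·y = 6.22 × 4.64 = 28.86 m². Wetted perimeter P = b + 2y = 6.22 + 2×4.64 = 15.5 m. Hydraulic radius R = A/P = 28.86/15.5 = 1.862 m. Q_B = (1/0.035)·28.86·1.862^(2/3)·√0.002 = 55.81 m³/s.
The larger discharge is 55.81 m³/s and the smaller is 36.48 m³/s; the ratio is 1.53.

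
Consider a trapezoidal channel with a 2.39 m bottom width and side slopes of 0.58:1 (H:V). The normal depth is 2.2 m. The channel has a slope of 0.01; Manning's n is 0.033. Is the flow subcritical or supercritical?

subcritical

With bottom width b = 2.39 m and side slope z = 0.58: A = (b + zy)y = (2.39 + 0.58×2.2)×2.2 = 8.065 m²; P = b + 2y√(1+z²) = 2.39 + 2×2.2×1.156 = 7.477 m.
Hydraulic radius R = A/P = 8.065/7.477 = 1.079 m.
V = (1/n) R^(2/3) √S = (1/0.033) × 1.079^(2/3) × √0.01 = 3.187 m/s. Hydraulic depth D_h = A/T = 8.065/4.942 = 1.632 m.
Froude number Fr = V/√(g·D_h) = 3.187/√(9.81×1.632) = 0.797, which is less than 1, so the flow is subcritical.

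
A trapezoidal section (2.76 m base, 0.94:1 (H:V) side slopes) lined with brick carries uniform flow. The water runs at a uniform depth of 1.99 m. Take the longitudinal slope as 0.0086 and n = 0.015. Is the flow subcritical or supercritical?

supercritical

With bottom width b = 2.76 m and side slope z = 0.94: A = (b + zy)y = (2.76 + 0.94×1.99)×1.99 = 9.215 m²; P = b + 2y√(1+z²) = 2.76 + 2×1.99×1.372 = 8.222 m.
Hydraulic radius R = A/P = 9.215/8.222 = 1.121 m.
V = (1/n) R^(2/3) √S = (1/0.015) × 1.121^(2/3) × √0.0086 = 6.67 m/s. Hydraulic depth D_h = A/T = 9.215/6.501 = 1.417 m.
Froude number Fr = V/√(g·D_h) = 6.67/√(9.81×1.417) = 1.79, which is greater than 1, so the flow is supercritical.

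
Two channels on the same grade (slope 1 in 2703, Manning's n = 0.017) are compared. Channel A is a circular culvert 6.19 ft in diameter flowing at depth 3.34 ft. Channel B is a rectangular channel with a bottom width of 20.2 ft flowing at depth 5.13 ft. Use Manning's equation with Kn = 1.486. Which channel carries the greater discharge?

channel B

Channel A: For a circular section of diameter D = 6.19 ft at depth y = 3.34 ft, the central angle is θ = 2 arccos(1 − 2y/D) = 3.3 rad. Then A = (D²/8)(θ − sin θ) = 16.56 ft² and P = Dθ/2 = 10.21 ft. Hydraulic radius R = A/P = 16.56/10.21 = 1.622 ft. Q_A = (1.486/0.017)·16.56·1.622^(2/3)·√0.00037 = 38.43 ft³/s.
Channel B: Flow area A = b·y = 20.2 × 5.13 = 103.6 ft². Wetted perimeter P = b + 2y = 20.2 + 2×5.13 = 30.46 ft. Hydraulic radius R = A/P = 103.6/30.46 = 3.402 ft. Q_B = (1.486/0.017)·103.6·3.402^(2/3)·√0.00037 = 394.1 ft³/s.
Q_A = 38.43 ft³/s vs Q_B = 394.1 ft³/s, so channel B carries more.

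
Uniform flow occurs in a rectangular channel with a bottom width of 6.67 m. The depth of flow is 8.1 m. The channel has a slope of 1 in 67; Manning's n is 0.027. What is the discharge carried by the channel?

Flow area A = b·y = 6.67 × 8.1 = 54.03 m². Wetted perimeter P = b + 2y = 6.67 + 2×8.1 = 22.87 m.
Hydraulic radius R = A/P = 54.03/22.87 = 2.362 m.
Manning's equation: Q = (1/n) A R^(2/3) S^(1/2) = (1/0.027) × 54.03 × 2.362^(2/3) × 0.01493^(1/2) = 434 m³/s.

Q = 434 m³/s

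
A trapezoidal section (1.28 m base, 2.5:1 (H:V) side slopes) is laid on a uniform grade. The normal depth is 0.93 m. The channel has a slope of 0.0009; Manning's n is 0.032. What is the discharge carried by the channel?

Q = 2.07 m³/s

With bottom width b = 1.28 m and side slope z = 2.5: A = (b + zy)y = (1.28 + 2.5×0.93)×0.93 = 3.353 m²; P = b + 2y√(1+z²) = 1.28 + 2×0.93×2.693 = 6.288 m.
Hydraulic radius R = A/P = 3.353/6.288 = 0.5332 m.
Manning's equation: Q = (1/n) A R^(2/3) S^(1/2) = (1/0.032) × 3.353 × 0.5332^(2/3) × 0.0009^(1/2) = 2.07 m³/s.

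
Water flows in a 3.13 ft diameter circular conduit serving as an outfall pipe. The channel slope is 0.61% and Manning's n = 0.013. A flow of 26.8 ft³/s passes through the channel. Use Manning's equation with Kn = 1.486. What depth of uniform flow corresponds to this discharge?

Manning's equation rearranged: A R^(2/3) = nQ / (1.486·√S) = 0.013 × 26.8 / (1.486 × √0.0061) = 3.002.
At y = 1.82 ft: A R^(2/3) = 4.182 — over.
At y = 1.15 ft: A R^(2/3) = 1.882 — short.
At y = 1.49 ft: A R^(2/3) = 3.003 — close enough.

y_n = 1.49 ft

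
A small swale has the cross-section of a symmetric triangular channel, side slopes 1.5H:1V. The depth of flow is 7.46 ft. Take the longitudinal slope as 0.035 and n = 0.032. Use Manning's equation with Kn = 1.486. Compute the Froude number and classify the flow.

For a triangular section with side slope z = 1.5: A = zy² = 1.5×7.46² = 83.48 ft²; P = 2y√(1+z²) = 2×7.46×1.803 = 26.9 ft.
Hydraulic radius R = A/P = 83.48/26.9 = 3.104 ft.
V = (1.486/n) R^(2/3) √S = (1.486/0.032) × 3.104^(2/3) × √0.035 = 18.48 ft/s. Hydraulic depth D_h = A/T = 83.48/22.38 = 3.73 ft.
Froude number Fr = V/√(g·D_h) = 18.48/√(32.2×3.73) = 1.69, which is greater than 1, so the flow is supercritical.

supercritical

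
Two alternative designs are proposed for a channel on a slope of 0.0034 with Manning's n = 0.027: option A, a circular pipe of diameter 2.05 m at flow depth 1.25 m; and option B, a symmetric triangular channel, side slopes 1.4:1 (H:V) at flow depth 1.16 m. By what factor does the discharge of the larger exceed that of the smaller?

1.27

Channel A: For a circular section of diameter D = 2.05 m at depth y = 1.25 m, the central angle is θ = 2 arccos(1 − 2y/D) = 3.584 rad. Then A = (D²/8)(θ − sin θ) = 2.108 m² and P = Dθ/2 = 3.674 m. Hydraulic radius R = A/P = 2.108/3.674 = 0.5737 m. Q_A = (1/0.027)·2.108·0.5737^(2/3)·√0.0034 = 3.143 m³/s.
Channel B: For a triangular section with side slope z = 1.4: A = zy² = 1.4×1.16² = 1.884 m²; P = 2y√(1+z²) = 2×1.16×1.72 = 3.991 m. Hydraulic radius R = A/P = 1.884/3.991 = 0.472 m. Q_B = (1/0.027)·1.884·0.472^(2/3)·√0.0034 = 2.466 m³/s.
The larger discharge is 3.143 m³/s and the smaller is 2.466 m³/s; the ratio is 1.27.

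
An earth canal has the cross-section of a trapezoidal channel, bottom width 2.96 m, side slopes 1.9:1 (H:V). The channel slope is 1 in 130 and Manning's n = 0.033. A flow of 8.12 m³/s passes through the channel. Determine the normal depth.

Manning's equation rearranged: A R^(2/3) = nQ / (1·√S) = 0.033 × 8.12 / (√0.007692) = 3.055.
At y = 1.09 m: A R^(2/3) = 4.396 — high.
At y = 0.779 m: A R^(2/3) = 2.318 — low.
At y = 0.902 m: A R^(2/3) = 3.055 — matches.

y_n = 0.902 m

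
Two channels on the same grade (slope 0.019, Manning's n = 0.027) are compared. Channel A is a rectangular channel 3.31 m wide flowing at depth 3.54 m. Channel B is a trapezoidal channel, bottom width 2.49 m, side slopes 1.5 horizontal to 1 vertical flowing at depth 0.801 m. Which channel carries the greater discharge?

Channel A: Flow area A = b·y = 3.31 × 3.54 = 11.72 m². Wetted perimeter P = b + 2y = 3.31 + 2×3.54 = 10.39 m. Hydraulic radius R = A/P = 11.72/10.39 = 1.128 m. Q_A = (1/0.027)·11.72·1.128^(2/3)·√0.019 = 64.81 m³/s.
Channel B: With bottom width b = 2.49 m and side slope z = 1.5: A = (b + zy)y = (2.49 + 1.5×0.801)×0.801 = 2.957 m²; P = b + 2y√(1+z²) = 2.49 + 2×0.801×1.803 = 5.378 m. Hydraulic radius R = A/P = 2.957/5.378 = 0.5498 m. Q_B = (1/0.027)·2.957·0.5498^(2/3)·√0.019 = 10.13 m³/s.
Q_A = 64.81 m³/s vs Q_B = 10.13 m³/s, so channel A carries more.

channel A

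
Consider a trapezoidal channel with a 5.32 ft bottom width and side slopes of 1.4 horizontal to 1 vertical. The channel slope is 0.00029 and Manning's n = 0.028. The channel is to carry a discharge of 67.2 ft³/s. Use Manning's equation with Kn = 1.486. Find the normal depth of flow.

y_n = 3.96 ft

Manning's equation rearranged: A R^(2/3) = nQ / (1.486·√S) = 0.028 × 67.2 / (1.486 × √0.00029) = 74.35.
Try y = 3.29 ft: A R^(2/3) = 51.19 — too small.
Try y = 4.94 ft: A R^(2/3) = 117.4 — too large.
Try y = 3.96 ft: A R^(2/3) = 74.32 — close enough.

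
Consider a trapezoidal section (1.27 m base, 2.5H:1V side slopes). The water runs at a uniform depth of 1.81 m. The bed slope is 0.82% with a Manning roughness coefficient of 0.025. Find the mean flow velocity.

With bottom width b = 1.27 m and side slope z = 2.5: A = (b + zy)y = (1.27 + 2.5×1.81)×1.81 = 10.49 m²; P = b + 2y√(1+z²) = 1.27 + 2×1.81×2.693 = 11.02 m.
Hydraulic radius R = A/P = 10.49/11.02 = 0.9521 m.
From Manning's equation, V = (1/n) R^(2/3) S^(1/2) = (1/0.025) × 0.9521^(2/3) × 0.0082^(1/2) = 3.51 m/s.

V = 3.51 m/s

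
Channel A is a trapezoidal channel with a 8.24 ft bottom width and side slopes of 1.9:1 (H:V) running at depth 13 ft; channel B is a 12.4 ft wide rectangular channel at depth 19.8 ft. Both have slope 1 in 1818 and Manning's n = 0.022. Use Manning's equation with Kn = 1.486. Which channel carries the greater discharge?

channel A

Channel A: With bottom width b = 8.24 ft and side slope z = 1.9: A = (b + zy)y = (8.24 + 1.9×13)×13 = 428.2 ft²; P = b + 2y√(1+z²) = 8.24 + 2×13×2.147 = 64.06 ft. Hydraulic radius R = A/P = 428.2/64.06 = 6.684 ft. Q_A = (1.486/0.022)·428.2·6.684^(2/3)·√0.0005501 = 2407 ft³/s.
Channel B: Flow area A = b·y = 12.4 × 19.8 = 245.5 ft². Wetted perimeter P = b + 2y = 12.4 + 2×19.8 = 52 ft. Hydraulic radius R = A/P = 245.5/52 = 4.722 ft. Q_B = (1.486/0.022)·245.5·4.722^(2/3)·√0.0005501 = 1095 ft³/s.
Q_A = 2407 ft³/s vs Q_B = 1095 ft³/s, so channel A carries more.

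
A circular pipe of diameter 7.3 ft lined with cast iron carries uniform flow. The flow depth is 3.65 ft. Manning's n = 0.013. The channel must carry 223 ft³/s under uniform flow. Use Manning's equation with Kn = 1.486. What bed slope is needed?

S = 0.0039

For a circular section of diameter D = 7.3 ft at depth y = 3.65 ft, the central angle is θ = 2 arccos(1 − 2y/D) = 3.142 rad. Then A = (D²/8)(θ − sin θ) = 20.93 ft² and P = Dθ/2 = 11.47 ft.
Hydraulic radius R = A/P = 20.93/11.47 = 1.825 ft.
From Manning's equation, S = [nQ / (1.486 A R^(2/3))]² = [0.013 × 223 / (1.486 × 20.93 × 1.825^(2/3))]² = 0.0039.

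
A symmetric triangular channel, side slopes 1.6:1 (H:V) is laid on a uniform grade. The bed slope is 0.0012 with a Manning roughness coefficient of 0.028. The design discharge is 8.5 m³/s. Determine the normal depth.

Manning's equation rearranged: A R^(2/3) = nQ / (1·√S) = 0.028 × 8.5 / (√0.0012) = 6.87.
Try y = 2.43 m: A R^(2/3) = 9.638 — high.
Try y = 1.92 m: A R^(2/3) = 5.142 — low.
Try y = 2.14 m: A R^(2/3) = 6.868 — close enough.

y_n = 2.14 m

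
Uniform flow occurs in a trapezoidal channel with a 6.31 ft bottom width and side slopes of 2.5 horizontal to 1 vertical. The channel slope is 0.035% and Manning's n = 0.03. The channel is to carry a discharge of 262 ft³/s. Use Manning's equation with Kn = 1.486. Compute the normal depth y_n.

y_n = 5.99 ft

Manning's equation rearranged: A R^(2/3) = nQ / (1.486·√S) = 0.03 × 262 / (1.486 × √0.00035) = 282.7.
Try y = 6.62 ft: A R^(2/3) = 355.9 — too large.
Try y = 5.99 ft: A R^(2/3) = 282.9 — matches.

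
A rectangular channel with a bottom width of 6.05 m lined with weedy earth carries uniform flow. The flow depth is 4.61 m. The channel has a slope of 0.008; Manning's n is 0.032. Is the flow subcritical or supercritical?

Flow area A = b·y = 6.05 × 4.61 = 27.89 m². Wetted perimeter P = b + 2y = 6.05 + 2×4.61 = 15.27 m.
Hydraulic radius R = A/P = 27.89/15.27 = 1.826 m.
V = (1/n) R^(2/3) √S = (1/0.032) × 1.826^(2/3) × √0.008 = 4.176 m/s. Hydraulic depth D_h = A/T = 27.89/6.05 = 4.61 m.
Froude number Fr = V/√(g·D_h) = 4.176/√(9.81×4.61) = 0.621, which is less than 1, so the flow is subcritical.

subcritical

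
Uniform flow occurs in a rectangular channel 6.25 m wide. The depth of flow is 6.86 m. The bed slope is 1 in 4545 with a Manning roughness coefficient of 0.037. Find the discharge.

Flow area A = b·y = 6.25 × 6.86 = 42.88 m². Wetted perimeter P = b + 2y = 6.25 + 2×6.86 = 19.97 m.
Hydraulic radius R = A/P = 42.88/19.97 = 2.147 m.
Manning's equation: Q = (1/n) A R^(2/3) S^(1/2) = (1/0.037) × 42.88 × 2.147^(2/3) × 0.00022^(1/2) = 28.6 m³/s.

Q = 28.6 m³/s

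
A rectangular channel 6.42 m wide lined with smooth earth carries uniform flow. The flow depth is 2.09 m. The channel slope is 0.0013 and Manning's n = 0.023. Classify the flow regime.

subcritical

Flow area A = b·y = 6.42 × 2.09 = 13.42 m². Wetted perimeter P = b + 2y = 6.42 + 2×2.09 = 10.6 m.
Hydraulic radius R = A/P = 13.42/10.6 = 1.266 m.
V = (1/n) R^(2/3) √S = (1/0.023) × 1.266^(2/3) × √0.0013 = 1.834 m/s. Hydraulic depth D_h = A/T = 13.42/6.42 = 2.09 m.
Froude number Fr = V/√(g·D_h) = 1.834/√(9.81×2.09) = 0.405, which is less than 1, so the flow is subcritical.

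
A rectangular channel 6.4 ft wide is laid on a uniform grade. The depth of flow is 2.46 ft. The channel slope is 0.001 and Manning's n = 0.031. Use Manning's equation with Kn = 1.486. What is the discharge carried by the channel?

Flow area A = b·y = 6.4 × 2.46 = 15.74 ft². Wetted perimeter P = b + 2y = 6.4 + 2×2.46 = 11.32 ft.
Hydraulic radius R = A/P = 15.74/11.32 = 1.391 ft.
Manning's equation: Q = (1.486/n) A R^(2/3) S^(1/2) = (1.486/0.031) × 15.74 × 1.391^(2/3) × 0.001^(1/2) = 29.7 ft³/s.

Q = 29.7 ft³/s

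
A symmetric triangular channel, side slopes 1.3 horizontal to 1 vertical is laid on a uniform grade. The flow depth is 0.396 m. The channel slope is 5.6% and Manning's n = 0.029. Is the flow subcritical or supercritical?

For a triangular section with side slope z = 1.3: A = zy² = 1.3×0.396² = 0.2039 m²; P = 2y√(1+z²) = 2×0.396×1.64 = 1.299 m.
Hydraulic radius R = A/P = 0.2039/1.299 = 0.1569 m.
V = (1/n) R^(2/3) √S = (1/0.029) × 0.1569^(2/3) × √0.056 = 2.374 m/s. Hydraulic depth D_h = A/T = 0.2039/1.03 = 0.198 m.
Froude number Fr = V/√(g·D_h) = 2.374/√(9.81×0.198) = 1.7, which is greater than 1, so the flow is supercritical.

supercritical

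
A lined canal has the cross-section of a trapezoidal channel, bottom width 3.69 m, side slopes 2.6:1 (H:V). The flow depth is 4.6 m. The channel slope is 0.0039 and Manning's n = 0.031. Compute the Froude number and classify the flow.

subcritical

With bottom width b = 3.69 m and side slope z = 2.6: A = (b + zy)y = (3.69 + 2.6×4.6)×4.6 = 71.99 m²; P = b + 2y√(1+z²) = 3.69 + 2×4.6×2.786 = 29.32 m.
Hydraulic radius R = A/P = 71.99/29.32 = 2.455 m.
V = (1/n) R^(2/3) √S = (1/0.031) × 2.455^(2/3) × √0.0039 = 3.667 m/s. Hydraulic depth D_h = A/T = 71.99/27.61 = 2.607 m.
Froude number Fr = V/√(g·D_h) = 3.667/√(9.81×2.607) = 0.725, which is less than 1, so the flow is subcritical.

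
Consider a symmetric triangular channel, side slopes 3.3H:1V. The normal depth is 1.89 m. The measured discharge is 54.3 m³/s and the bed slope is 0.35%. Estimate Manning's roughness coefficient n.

For a triangular section with side slope z = 3.3: A = zy² = 3.3×1.89² = 11.79 m²; P = 2y√(1+z²) = 2×1.89×3.448 = 13.03 m.
Hydraulic radius R = A/P = 11.79/13.03 = 0.9044 m.
Rearranging Manning's equation: n = (1/Q) A R^(2/3) S^(1/2) = (1/54.3) × 11.79 × 0.9044^(2/3) × √0.0035 = 0.012.

n = 0.012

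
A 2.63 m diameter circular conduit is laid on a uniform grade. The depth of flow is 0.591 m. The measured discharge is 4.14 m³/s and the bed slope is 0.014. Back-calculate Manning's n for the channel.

For a circular section of diameter D = 2.63 m at depth y = 0.591 m, the central angle is θ = 2 arccos(1 − 2y/D) = 1.975 rad. Then A = (D²/8)(θ − sin θ) = 0.9133 m² and P = Dθ/2 = 2.598 m.
Hydraulic radius R = A/P = 0.9133/2.598 = 0.3516 m.
Rearranging Manning's equation: n = (1/Q) A R^(2/3) S^(1/2) = (1/4.14) × 0.9133 × 0.3516^(2/3) × √0.014 = 0.013.

n = 0.013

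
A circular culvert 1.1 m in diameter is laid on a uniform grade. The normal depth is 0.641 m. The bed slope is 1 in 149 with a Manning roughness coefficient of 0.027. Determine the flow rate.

Q = 0.783 m³/s

For a circular section of diameter D = 1.1 m at depth y = 0.641 m, the central angle is θ = 2 arccos(1 − 2y/D) = 3.474 rad. Then A = (D²/8)(θ − sin θ) = 0.5748 m² and P = Dθ/2 = 1.911 m.
Hydraulic radius R = A/P = 0.5748/1.911 = 0.3008 m.
Manning's equation: Q = (1/n) A R^(2/3) S^(1/2) = (1/0.027) × 0.5748 × 0.3008^(2/3) × 0.006711^(1/2) = 0.783 m³/s.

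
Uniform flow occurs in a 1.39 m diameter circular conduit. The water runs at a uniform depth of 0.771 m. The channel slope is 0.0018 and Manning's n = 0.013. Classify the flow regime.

For a circular section of diameter D = 1.39 m at depth y = 0.771 m, the central angle is θ = 2 arccos(1 − 2y/D) = 3.361 rad. Then A = (D²/8)(θ − sin θ) = 0.8642 m² and P = Dθ/2 = 2.336 m.
Hydraulic radius R = A/P = 0.8642/2.336 = 0.37 m.
V = (1/n) R^(2/3) √S = (1/0.013) × 0.37^(2/3) × √0.0018 = 1.682 m/s. Hydraulic depth D_h = A/T = 0.8642/1.382 = 0.6255 m.
Froude number Fr = V/√(g·D_h) = 1.682/√(9.81×0.6255) = 0.679, which is less than 1, so the flow is subcritical.

subcritical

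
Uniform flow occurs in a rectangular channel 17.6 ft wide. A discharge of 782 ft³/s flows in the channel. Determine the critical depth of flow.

y_c = 3.94 ft

For a rectangular channel, critical depth y_c = (q²/g)^(1/3) where q = Q/b = 782/17.6 = 44.43 ft²/s.
So y_c = (44.43²/32.2)^(1/3) = 3.94 ft.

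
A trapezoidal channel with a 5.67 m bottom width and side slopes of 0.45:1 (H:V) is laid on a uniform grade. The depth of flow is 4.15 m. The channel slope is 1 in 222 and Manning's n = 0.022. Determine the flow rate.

Q = 157 m³/s

With bottom width b = 5.67 m and side slope z = 0.45: A = (b + zy)y = (5.67 + 0.45×4.15)×4.15 = 31.28 m²; P = b + 2y√(1+z²) = 5.67 + 2×4.15×1.097 = 14.77 m.
Hydraulic radius R = A/P = 31.28/14.77 = 2.118 m.
Manning's equation: Q = (1/n) A R^(2/3) S^(1/2) = (1/0.022) × 31.28 × 2.118^(2/3) × 0.004505^(1/2) = 157 m³/s.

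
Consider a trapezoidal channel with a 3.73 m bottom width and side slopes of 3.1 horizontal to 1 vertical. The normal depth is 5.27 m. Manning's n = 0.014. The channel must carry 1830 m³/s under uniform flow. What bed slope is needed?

With bottom width b = 3.73 m and side slope z = 3.1: A = (b + zy)y = (3.73 + 3.1×5.27)×5.27 = 105.8 m²; P = b + 2y√(1+z²) = 3.73 + 2×5.27×3.257 = 38.06 m.
Hydraulic radius R = A/P = 105.8/38.06 = 2.778 m.
From Manning's equation, S = [nQ / (1 A R^(2/3))]² = [0.014 × 1830 / (1 × 105.8 × 2.778^(2/3))]² = 0.015.

S = 0.015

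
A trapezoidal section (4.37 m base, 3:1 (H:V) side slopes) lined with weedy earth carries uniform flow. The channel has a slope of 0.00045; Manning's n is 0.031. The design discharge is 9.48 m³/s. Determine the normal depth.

y_n = 1.55 m

Manning's equation rearranged: A R^(2/3) = nQ / (1·√S) = 0.031 × 9.48 / (√0.00045) = 13.85.
Try y = 1.75 m: A R^(2/3) = 17.84 — over.
Try y = 1.55 m: A R^(2/3) = 13.85 — matches.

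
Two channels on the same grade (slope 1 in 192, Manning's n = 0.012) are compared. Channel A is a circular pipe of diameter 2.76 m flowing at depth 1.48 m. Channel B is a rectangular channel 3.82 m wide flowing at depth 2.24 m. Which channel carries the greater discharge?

channel B

Channel A: For a circular section of diameter D = 2.76 m at depth y = 1.48 m, the central angle is θ = 2 arccos(1 − 2y/D) = 3.287 rad. Then A = (D²/8)(θ − sin θ) = 3.267 m² and P = Dθ/2 = 4.536 m. Hydraulic radius R = A/P = 3.267/4.536 = 0.7203 m. Q_A = (1/0.012)·3.267·0.7203^(2/3)·√0.005208 = 15.79 m³/s.
Channel B: Flow area A = b·y = 3.82 × 2.24 = 8.557 m². Wetted perimeter P = b + 2y = 3.82 + 2×2.24 = 8.3 m. Hydraulic radius R = A/P = 8.557/8.3 = 1.031 m. Q_B = (1/0.012)·8.557·1.031^(2/3)·√0.005208 = 52.52 m³/s.
Q_A = 15.79 m³/s vs Q_B = 52.52 m³/s, so channel B carries more.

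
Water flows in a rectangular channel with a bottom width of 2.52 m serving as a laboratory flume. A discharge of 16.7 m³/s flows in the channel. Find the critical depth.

y_c = 1.65 m

For a rectangular channel, critical depth y_c = (q²/g)^(1/3) where q = Q/b = 16.7/2.52 = 6.627 m²/s.
So y_c = (6.627²/9.81)^(1/3) = 1.65 m.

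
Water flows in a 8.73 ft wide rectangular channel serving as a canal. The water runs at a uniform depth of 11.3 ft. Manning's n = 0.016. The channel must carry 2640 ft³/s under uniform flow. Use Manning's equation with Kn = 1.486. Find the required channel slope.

Flow area A = b·y = 8.73 × 11.3 = 98.65 ft². Wetted perimeter P = b + 2y = 8.73 + 2×11.3 = 31.33 ft.
Hydraulic radius R = A/P = 98.65/31.33 = 3.149 ft.
From Manning's equation, S = [nQ / (1.486 A R^(2/3))]² = [0.016 × 2640 / (1.486 × 98.65 × 3.149^(2/3))]² = 0.018.

S = 0.018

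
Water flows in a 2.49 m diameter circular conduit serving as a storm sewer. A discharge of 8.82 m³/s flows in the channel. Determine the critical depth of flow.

At critical depth, Q² T / (g A³) = 1, i.e. A³/T = Q²/g = 8.82²/9.81 = 7.93.
Try y = 1.6 m: A³/T = 15.15 — too large.
Try y = 0.995 m: A³/T = 2.457 — too small.
Try y = 1.35 m: A³/T = 7.897 — matches.

y_c = 1.35 m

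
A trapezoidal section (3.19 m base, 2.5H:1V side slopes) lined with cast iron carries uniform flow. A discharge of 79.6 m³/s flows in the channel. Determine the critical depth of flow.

y_c = 2.35 m

At critical depth, Q² T / (g A³) = 1, i.e. A³/T = Q²/g = 79.6²/9.81 = 645.9.
At y = 2.73 m: A³/T = 1214 — over.
At y = 2.11 m: A³/T = 414.7 — short.
At y = 2.35 m: A³/T = 647.1 — matches.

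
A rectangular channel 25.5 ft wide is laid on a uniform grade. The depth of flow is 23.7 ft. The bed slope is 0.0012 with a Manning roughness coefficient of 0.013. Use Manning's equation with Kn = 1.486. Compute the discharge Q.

Flow area A = b·y = 25.5 × 23.7 = 604.4 ft². Wetted perimeter P = b + 2y = 25.5 + 2×23.7 = 72.9 ft.
Hydraulic radius R = A/P = 604.4/72.9 = 8.29 ft.
Manning's equation: Q = (1.486/n) A R^(2/3) S^(1/2) = (1.486/0.013) × 604.4 × 8.29^(2/3) × 0.0012^(1/2) = 9800 ft³/s.

Q = 9800 ft³/s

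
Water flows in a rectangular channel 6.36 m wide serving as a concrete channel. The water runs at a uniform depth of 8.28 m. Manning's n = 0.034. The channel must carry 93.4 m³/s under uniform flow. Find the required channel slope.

Flow area A = b·y = 6.36 × 8.28 = 52.66 m². Wetted perimeter P = b + 2y = 6.36 + 2×8.28 = 22.92 m.
Hydraulic radius R = A/P = 52.66/22.92 = 2.298 m.
From Manning's equation, S = [nQ / (1 A R^(2/3))]² = [0.034 × 93.4 / (1 × 52.66 × 2.298^(2/3))]² = 0.0012.

S = 0.0012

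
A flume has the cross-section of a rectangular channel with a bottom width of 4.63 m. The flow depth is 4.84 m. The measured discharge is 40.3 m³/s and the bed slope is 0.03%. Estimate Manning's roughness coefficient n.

Flow area A = b·y = 4.63 × 4.84 = 22.41 m². Wetted perimeter P = b + 2y = 4.63 + 2×4.84 = 14.31 m.
Hydraulic radius R = A/P = 22.41/14.31 = 1.566 m.
Rearranging Manning's equation: n = (1/Q) A R^(2/3) S^(1/2) = (1/40.3) × 22.41 × 1.566^(2/3) × √0.0003 = 0.013.

n = 0.013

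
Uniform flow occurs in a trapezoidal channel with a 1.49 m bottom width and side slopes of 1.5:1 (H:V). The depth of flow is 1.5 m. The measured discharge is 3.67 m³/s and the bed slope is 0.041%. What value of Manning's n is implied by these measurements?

n = 0.027

With bottom width b = 1.49 m and side slope z = 1.5: A = (b + zy)y = (1.49 + 1.5×1.5)×1.5 = 5.61 m²; P = b + 2y√(1+z²) = 1.49 + 2×1.5×1.803 = 6.898 m.
Hydraulic radius R = A/P = 5.61/6.898 = 0.8132 m.
Rearranging Manning's equation: n = (1/Q) A R^(2/3) S^(1/2) = (1/3.67) × 5.61 × 0.8132^(2/3) × √0.00041 = 0.027.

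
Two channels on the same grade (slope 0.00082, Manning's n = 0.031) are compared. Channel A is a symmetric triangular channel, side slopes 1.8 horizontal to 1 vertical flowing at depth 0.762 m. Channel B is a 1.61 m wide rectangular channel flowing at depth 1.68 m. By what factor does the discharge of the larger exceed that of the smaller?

3.59

Channel A: For a triangular section with side slope z = 1.8: A = zy² = 1.8×0.762² = 1.045 m²; P = 2y√(1+z²) = 2×0.762×2.059 = 3.138 m. Hydraulic radius R = A/P = 1.045/3.138 = 0.3331 m. Q_A = (1/0.031)·1.045·0.3331^(2/3)·√0.00082 = 0.4639 m³/s.
Channel B: Flow area A = b·y = 1.61 × 1.68 = 2.705 m². Wetted perimeter P = b + 2y = 1.61 + 2×1.68 = 4.97 m. Hydraulic radius R = A/P = 2.705/4.97 = 0.5442 m. Q_B = (1/0.031)·2.705·0.5442^(2/3)·√0.00082 = 1.665 m³/s.
The larger discharge is 1.665 m³/s and the smaller is 0.4639 m³/s; the ratio is 3.59.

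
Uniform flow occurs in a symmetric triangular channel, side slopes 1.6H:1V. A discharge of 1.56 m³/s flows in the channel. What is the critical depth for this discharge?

At critical depth, Q² T / (g A³) = 1, i.e. A³/T = Q²/g = 1.56²/9.81 = 0.2481.
Try y = 0.516 m: A³/T = 0.04682 — too small.
Try y = 0.9 m: A³/T = 0.7558 — too large.
Try y = 0.72 m: A³/T = 0.2477 — matches.

y_c = 0.72 m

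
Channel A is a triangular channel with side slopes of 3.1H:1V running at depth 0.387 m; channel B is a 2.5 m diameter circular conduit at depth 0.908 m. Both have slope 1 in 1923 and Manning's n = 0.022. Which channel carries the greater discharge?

channel B

Channel A: For a triangular section with side slope z = 3.1: A = zy² = 3.1×0.387² = 0.4643 m²; P = 2y√(1+z²) = 2×0.387×3.257 = 2.521 m. Hydraulic radius R = A/P = 0.4643/2.521 = 0.1842 m. Q_A = (1/0.022)·0.4643·0.1842^(2/3)·√0.00052 = 0.1558 m³/s.
Channel B: For a circular section of diameter D = 2.5 m at depth y = 0.908 m, the central angle is θ = 2 arccos(1 − 2y/D) = 2.587 rad. Then A = (D²/8)(θ − sin θ) = 1.61 m² and P = Dθ/2 = 3.234 m. Hydraulic radius R = A/P = 1.61/3.234 = 0.4979 m. Q_B = (1/0.022)·1.61·0.4979^(2/3)·√0.00052 = 1.048 m³/s.
Q_A = 0.1558 m³/s vs Q_B = 1.048 m³/s, so channel B carries more.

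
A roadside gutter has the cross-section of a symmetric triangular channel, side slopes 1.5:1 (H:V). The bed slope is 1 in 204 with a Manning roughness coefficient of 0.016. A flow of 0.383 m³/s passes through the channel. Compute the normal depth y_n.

Manning's equation rearranged: A R^(2/3) = nQ / (1·√S) = 0.016 × 0.383 / (√0.004902) = 0.08753.
Try y = 0.38 m: A R^(2/3) = 0.06333 — low.
Try y = 0.471 m: A R^(2/3) = 0.1123 — high.
Try y = 0.429 m: A R^(2/3) = 0.08751 — close enough.

y_n = 0.429 m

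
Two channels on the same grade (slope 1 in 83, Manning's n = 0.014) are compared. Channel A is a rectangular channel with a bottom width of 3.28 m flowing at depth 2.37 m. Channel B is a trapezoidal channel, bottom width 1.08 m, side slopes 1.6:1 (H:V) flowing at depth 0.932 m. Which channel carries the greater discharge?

channel A

Channel A: Flow area A = b·y = 3.28 × 2.37 = 7.774 m². Wetted perimeter P = b + 2y = 3.28 + 2×2.37 = 8.02 m. Hydraulic radius R = A/P = 7.774/8.02 = 0.9693 m. Q_A = (1/0.014)·7.774·0.9693^(2/3)·√0.01205 = 59.69 m³/s.
Channel B: With bottom width b = 1.08 m and side slope z = 1.6: A = (b + zy)y = (1.08 + 1.6×0.932)×0.932 = 2.396 m²; P = b + 2y√(1+z²) = 1.08 + 2×0.932×1.887 = 4.597 m. Hydraulic radius R = A/P = 2.396/4.597 = 0.5213 m. Q_B = (1/0.014)·2.396·0.5213^(2/3)·√0.01205 = 12.17 m³/s.
Q_A = 59.69 m³/s vs Q_B = 12.17 m³/s, so channel A carries more.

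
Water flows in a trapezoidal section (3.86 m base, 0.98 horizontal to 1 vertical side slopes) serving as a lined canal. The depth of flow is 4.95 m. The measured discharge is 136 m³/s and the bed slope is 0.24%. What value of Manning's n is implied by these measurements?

With bottom width b = 3.86 m and side slope z = 0.98: A = (b + zy)y = (3.86 + 0.98×4.95)×4.95 = 43.12 m²; P = b + 2y√(1+z²) = 3.86 + 2×4.95×1.4 = 17.72 m.
Hydraulic radius R = A/P = 43.12/17.72 = 2.433 m.
Rearranging Manning's equation: n = (1/Q) A R^(2/3) S^(1/2) = (1/136) × 43.12 × 2.433^(2/3) × √0.0024 = 0.0281.

n = 0.0281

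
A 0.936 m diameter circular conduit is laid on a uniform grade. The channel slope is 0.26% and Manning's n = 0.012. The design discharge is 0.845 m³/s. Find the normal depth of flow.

Manning's equation rearranged: A R^(2/3) = nQ / (1·√S) = 0.012 × 0.845 / (√0.0026) = 0.1989.
At y = 0.461 m: A R^(2/3) = 0.1273 — too small.
At y = 0.73 m: A R^(2/3) = 0.2489 — too large.
At y = 0.611 m: A R^(2/3) = 0.1988 — ≈ 0.1989.

y_n = 0.611 m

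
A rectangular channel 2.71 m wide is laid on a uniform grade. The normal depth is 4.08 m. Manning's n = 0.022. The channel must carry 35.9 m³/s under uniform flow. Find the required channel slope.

Flow area A = b·y = 2.71 × 4.08 = 11.06 m². Wetted perimeter P = b + 2y = 2.71 + 2×4.08 = 10.87 m.
Hydraulic radius R = A/P = 11.06/10.87 = 1.017 m.
From Manning's equation, S = [nQ / (1 A R^(2/3))]² = [0.022 × 35.9 / (1 × 11.06 × 1.017^(2/3))]² = 0.00499.

S = 0.00499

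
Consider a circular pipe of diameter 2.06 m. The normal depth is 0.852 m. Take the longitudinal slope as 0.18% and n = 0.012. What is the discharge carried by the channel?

Q = 2.71 m³/s

For a circular section of diameter D = 2.06 m at depth y = 0.852 m, the central angle is θ = 2 arccos(1 − 2y/D) = 2.794 rad. Then A = (D²/8)(θ − sin θ) = 1.302 m² and P = Dθ/2 = 2.878 m.
Hydraulic radius R = A/P = 1.302/2.878 = 0.4523 m.
Manning's equation: Q = (1/n) A R^(2/3) S^(1/2) = (1/0.012) × 1.302 × 0.4523^(2/3) × 0.0018^(1/2) = 2.71 m³/s.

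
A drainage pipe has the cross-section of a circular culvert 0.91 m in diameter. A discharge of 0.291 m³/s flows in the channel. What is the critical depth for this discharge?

At critical depth, Q² T / (g A³) = 1, i.e. A³/T = Q²/g = 0.291²/9.81 = 0.008632.
At y = 0.257 m: A³/T = 0.004192 — too small.
At y = 0.31 m: A³/T = 0.008664 — close enough.

y_c = 0.31 m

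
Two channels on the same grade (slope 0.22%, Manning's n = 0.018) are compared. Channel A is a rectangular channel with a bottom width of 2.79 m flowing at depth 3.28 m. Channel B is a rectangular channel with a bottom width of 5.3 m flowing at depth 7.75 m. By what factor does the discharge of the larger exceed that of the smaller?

7.17

Channel A: Flow area A = b·y = 2.79 × 3.28 = 9.151 m². Wetted perimeter P = b + 2y = 2.79 + 2×3.28 = 9.35 m. Hydraulic radius R = A/P = 9.151/9.35 = 0.9787 m. Q_A = (1/0.018)·9.151·0.9787^(2/3)·√0.0022 = 23.51 m³/s.
Channel B: Flow area A = b·y = 5.3 × 7.75 = 41.07 m². Wetted perimeter P = b + 2y = 5.3 + 2×7.75 = 20.8 m. Hydraulic radius R = A/P = 41.07/20.8 = 1.975 m. Q_B = (1/0.018)·41.07·1.975^(2/3)·√0.0022 = 168.5 m³/s.
The larger discharge is 168.5 m³/s and the smaller is 23.51 m³/s; the ratio is 7.17.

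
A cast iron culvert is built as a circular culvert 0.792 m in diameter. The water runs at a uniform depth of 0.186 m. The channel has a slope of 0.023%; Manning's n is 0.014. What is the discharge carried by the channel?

Q = 0.0219 m³/s

For a circular section of diameter D = 0.792 m at depth y = 0.186 m, the central angle is θ = 2 arccos(1 − 2y/D) = 2.024 rad. Then A = (D²/8)(θ − sin θ) = 0.08817 m² and P = Dθ/2 = 0.8014 m.
Hydraulic radius R = A/P = 0.08817/0.8014 = 0.11 m.
Manning's equation: Q = (1/n) A R^(2/3) S^(1/2) = (1/0.014) × 0.08817 × 0.11^(2/3) × 0.00023^(1/2) = 0.0219 m³/s.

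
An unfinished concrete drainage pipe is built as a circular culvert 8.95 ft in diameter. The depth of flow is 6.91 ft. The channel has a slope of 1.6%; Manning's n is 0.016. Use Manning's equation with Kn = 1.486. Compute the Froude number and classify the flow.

For a circular section of diameter D = 8.95 ft at depth y = 6.91 ft, the central angle is θ = 2 arccos(1 − 2y/D) = 4.292 rad. Then A = (D²/8)(θ − sin θ) = 52.12 ft² and P = Dθ/2 = 19.21 ft.
Hydraulic radius R = A/P = 52.12/19.21 = 2.713 ft.
V = (1.486/n) R^(2/3) √S = (1.486/0.016) × 2.713^(2/3) × √0.016 = 22.85 ft/s. Hydraulic depth D_h = A/T = 52.12/7.509 = 6.941 ft.
Froude number Fr = V/√(g·D_h) = 22.85/√(32.2×6.941) = 1.53, which is greater than 1, so the flow is supercritical.

supercritical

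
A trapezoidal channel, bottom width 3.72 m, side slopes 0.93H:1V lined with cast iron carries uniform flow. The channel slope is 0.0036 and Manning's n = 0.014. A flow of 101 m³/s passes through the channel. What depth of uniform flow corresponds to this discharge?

Manning's equation rearranged: A R^(2/3) = nQ / (1·√S) = 0.014 × 101 / (√0.0036) = 23.57.
Trying y = 2.37 m: A R^(2/3) = 17.38 — low.
Trying y = 3.34 m: A R^(2/3) = 33.43 — high.
Trying y = 2.79 m: A R^(2/3) = 23.63 — close enough.

y_n = 2.79 m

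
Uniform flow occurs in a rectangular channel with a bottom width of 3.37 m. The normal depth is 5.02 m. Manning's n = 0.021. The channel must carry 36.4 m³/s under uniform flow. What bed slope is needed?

Flow area A = b·y = 3.37 × 5.02 = 16.92 m². Wetted perimeter P = b + 2y = 3.37 + 2×5.02 = 13.41 m.
Hydraulic radius R = A/P = 16.92/13.41 = 1.262 m.
From Manning's equation, S = [nQ / (1 A R^(2/3))]² = [0.021 × 36.4 / (1 × 16.92 × 1.262^(2/3))]² = 0.0015.

S = 0.0015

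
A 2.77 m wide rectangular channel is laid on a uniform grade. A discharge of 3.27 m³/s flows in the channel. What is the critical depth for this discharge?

For a rectangular channel, critical depth y_c = (q²/g)^(1/3) where q = Q/b = 3.27/2.77 = 1.181 m²/s.
So y_c = (1.181²/9.81)^(1/3) = 0.522 m.

y_c = 0.522 m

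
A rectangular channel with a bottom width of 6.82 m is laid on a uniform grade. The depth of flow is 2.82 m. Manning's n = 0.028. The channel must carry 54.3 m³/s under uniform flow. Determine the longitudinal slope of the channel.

Flow area A = b·y = 6.82 × 2.82 = 19.23 m². Wetted perimeter P = b + 2y = 6.82 + 2×2.82 = 12.46 m.
Hydraulic radius R = A/P = 19.23/12.46 = 1.544 m.
From Manning's equation, S = [nQ / (1 A R^(2/3))]² = [0.028 × 54.3 / (1 × 19.23 × 1.544^(2/3))]² = 0.0035.

S = 0.0035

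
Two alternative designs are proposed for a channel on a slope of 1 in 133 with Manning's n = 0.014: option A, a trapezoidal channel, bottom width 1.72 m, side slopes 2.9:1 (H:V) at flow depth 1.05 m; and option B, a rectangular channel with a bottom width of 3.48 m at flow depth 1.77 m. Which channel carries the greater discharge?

channel B

Channel A: With bottom width b = 1.72 m and side slope z = 2.9: A = (b + zy)y = (1.72 + 2.9×1.05)×1.05 = 5.003 m²; P = b + 2y√(1+z²) = 1.72 + 2×1.05×3.068 = 8.162 m. Hydraulic radius R = A/P = 5.003/8.162 = 0.613 m. Q_A = (1/0.014)·5.003·0.613^(2/3)·√0.007519 = 22.36 m³/s.
Channel B: Flow area A = b·y = 3.48 × 1.77 = 6.16 m². Wetted perimeter P = b + 2y = 3.48 + 2×1.77 = 7.02 m. Hydraulic radius R = A/P = 6.16/7.02 = 0.8774 m. Q_B = (1/0.014)·6.16·0.8774^(2/3)·√0.007519 = 34.97 m³/s.
Q_A = 22.36 m³/s vs Q_B = 34.97 m³/s, so channel B carries more.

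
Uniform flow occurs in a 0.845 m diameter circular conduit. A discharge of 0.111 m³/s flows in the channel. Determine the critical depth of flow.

At critical depth, Q² T / (g A³) = 1, i.e. A³/T = Q²/g = 0.111²/9.81 = 0.001256.
At y = 0.149 m: A³/T = 0.0004594 — too small.
At y = 0.243 m: A³/T = 0.003104 — too large.
At y = 0.193 m: A³/T = 0.001266 — matches.

y_c = 0.193 m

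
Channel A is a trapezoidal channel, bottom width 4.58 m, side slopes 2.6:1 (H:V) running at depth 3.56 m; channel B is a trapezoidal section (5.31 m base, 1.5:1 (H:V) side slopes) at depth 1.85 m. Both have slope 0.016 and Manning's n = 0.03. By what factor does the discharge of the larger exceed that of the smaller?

4.53

Channel A: With bottom width b = 4.58 m and side slope z = 2.6: A = (b + zy)y = (4.58 + 2.6×3.56)×3.56 = 49.26 m²; P = b + 2y√(1+z²) = 4.58 + 2×3.56×2.786 = 24.41 m. Hydraulic radius R = A/P = 49.26/24.41 = 2.018 m. Q_A = (1/0.03)·49.26·2.018^(2/3)·√0.016 = 331.6 m³/s.
Channel B: With bottom width b = 5.31 m and side slope z = 1.5: A = (b + zy)y = (5.31 + 1.5×1.85)×1.85 = 14.96 m²; P = b + 2y√(1+z²) = 5.31 + 2×1.85×1.803 = 11.98 m. Hydraulic radius R = A/P = 14.96/11.98 = 1.248 m. Q_B = (1/0.03)·14.96·1.248^(2/3)·√0.016 = 73.12 m³/s.
The larger discharge is 331.6 m³/s and the smaller is 73.12 m³/s; the ratio is 4.53.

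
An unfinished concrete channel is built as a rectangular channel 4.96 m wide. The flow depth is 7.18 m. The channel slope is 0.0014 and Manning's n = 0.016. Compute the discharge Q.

Flow area A = b·y = 4.96 × 7.18 = 35.61 m². Wetted perimeter P = b + 2y = 4.96 + 2×7.18 = 19.32 m.
Hydraulic radius R = A/P = 35.61/19.32 = 1.843 m.
Manning's equation: Q = (1/n) A R^(2/3) S^(1/2) = (1/0.016) × 35.61 × 1.843^(2/3) × 0.0014^(1/2) = 125 m³/s.

Q = 125 m³/s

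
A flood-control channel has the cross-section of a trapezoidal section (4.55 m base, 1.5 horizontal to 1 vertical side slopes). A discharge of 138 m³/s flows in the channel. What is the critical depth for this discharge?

y_c = 3.22 m

At critical depth, Q² T / (g A³) = 1, i.e. A³/T = Q²/g = 138²/9.81 = 1941.
At y = 2.69 m: A³/T = 975.9 — too small.
At y = 3.62 m: A³/T = 3060 — too large.
At y = 3.22 m: A³/T = 1939 — matches.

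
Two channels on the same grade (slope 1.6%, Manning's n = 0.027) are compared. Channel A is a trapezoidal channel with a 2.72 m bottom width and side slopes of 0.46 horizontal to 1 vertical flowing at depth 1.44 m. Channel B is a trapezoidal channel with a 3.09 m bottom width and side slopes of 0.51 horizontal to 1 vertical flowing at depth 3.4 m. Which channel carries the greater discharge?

Channel A: With bottom width b = 2.72 m and side slope z = 0.46: A = (b + zy)y = (2.72 + 0.46×1.44)×1.44 = 4.871 m²; P = b + 2y√(1+z²) = 2.72 + 2×1.44×1.101 = 5.89 m. Hydraulic radius R = A/P = 4.871/5.89 = 0.8269 m. Q_A = (1/0.027)·4.871·0.8269^(2/3)·√0.016 = 20.1 m³/s.
Channel B: With bottom width b = 3.09 m and side slope z = 0.51: A = (b + zy)y = (3.09 + 0.51×3.4)×3.4 = 16.4 m²; P = b + 2y√(1+z²) = 3.09 + 2×3.4×1.123 = 10.72 m. Hydraulic radius R = A/P = 16.4/10.72 = 1.53 m. Q_B = (1/0.027)·16.4·1.53^(2/3)·√0.016 = 102 m³/s.
Q_A = 20.1 m³/s vs Q_B = 102 m³/s, so channel B carries more.

channel B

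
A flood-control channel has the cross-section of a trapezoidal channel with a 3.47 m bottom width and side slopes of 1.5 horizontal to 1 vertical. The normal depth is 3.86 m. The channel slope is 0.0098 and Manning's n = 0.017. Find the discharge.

With bottom width b = 3.47 m and side slope z = 1.5: A = (b + zy)y = (3.47 + 1.5×3.86)×3.86 = 35.74 m²; P = b + 2y√(1+z²) = 3.47 + 2×3.86×1.803 = 17.39 m.
Hydraulic radius R = A/P = 35.74/17.39 = 2.056 m.
Manning's equation: Q = (1/n) A R^(2/3) S^(1/2) = (1/0.017) × 35.74 × 2.056^(2/3) × 0.0098^(1/2) = 337 m³/s.

Q = 337 m³/s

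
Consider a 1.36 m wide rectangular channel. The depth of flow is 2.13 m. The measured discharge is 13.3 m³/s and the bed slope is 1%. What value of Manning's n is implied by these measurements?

Flow area A = b·y = 1.36 × 2.13 = 2.897 m². Wetted perimeter P = b + 2y = 1.36 + 2×2.13 = 5.62 m.
Hydraulic radius R = A/P = 2.897/5.62 = 0.5154 m.
Rearranging Manning's equation: n = (1/Q) A R^(2/3) S^(1/2) = (1/13.3) × 2.897 × 0.5154^(2/3) × √0.01 = 0.014.

n = 0.014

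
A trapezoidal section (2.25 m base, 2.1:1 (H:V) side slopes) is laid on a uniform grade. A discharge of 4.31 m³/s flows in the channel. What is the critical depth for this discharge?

At critical depth, Q² T / (g A³) = 1, i.e. A³/T = Q²/g = 4.31²/9.81 = 1.894.
Trying y = 0.712 m: A³/T = 3.618 — over.
Trying y = 0.458 m: A³/T = 0.7627 — short.
Trying y = 0.594 m: A³/T = 1.89 — matches.

y_c = 0.594 m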